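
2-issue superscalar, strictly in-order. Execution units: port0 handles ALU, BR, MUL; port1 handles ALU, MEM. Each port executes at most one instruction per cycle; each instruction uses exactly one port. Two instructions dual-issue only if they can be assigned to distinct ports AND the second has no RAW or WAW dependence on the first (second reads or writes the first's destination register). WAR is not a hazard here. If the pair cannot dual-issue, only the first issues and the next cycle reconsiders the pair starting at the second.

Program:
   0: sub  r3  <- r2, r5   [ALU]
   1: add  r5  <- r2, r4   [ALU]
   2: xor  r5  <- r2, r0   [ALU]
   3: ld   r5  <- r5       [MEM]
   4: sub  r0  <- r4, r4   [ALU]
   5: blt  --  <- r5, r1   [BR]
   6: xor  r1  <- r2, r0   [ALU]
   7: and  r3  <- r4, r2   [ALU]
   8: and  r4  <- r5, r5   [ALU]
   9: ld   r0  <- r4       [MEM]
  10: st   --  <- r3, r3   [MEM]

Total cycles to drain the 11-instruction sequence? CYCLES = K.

[0] i0/i1  sub/add  -- dual
[1] i2  xor  -- RAW+WAW r5
[2] i3/i4  ld/sub  -- dual
[3] i5/i6  blt/xor  -- dual
[4] i7/i8  and/and  -- dual
[5] i9  ld  -- no-port MEM/MEM
[6] i10  st  -- tail

CYCLES = 7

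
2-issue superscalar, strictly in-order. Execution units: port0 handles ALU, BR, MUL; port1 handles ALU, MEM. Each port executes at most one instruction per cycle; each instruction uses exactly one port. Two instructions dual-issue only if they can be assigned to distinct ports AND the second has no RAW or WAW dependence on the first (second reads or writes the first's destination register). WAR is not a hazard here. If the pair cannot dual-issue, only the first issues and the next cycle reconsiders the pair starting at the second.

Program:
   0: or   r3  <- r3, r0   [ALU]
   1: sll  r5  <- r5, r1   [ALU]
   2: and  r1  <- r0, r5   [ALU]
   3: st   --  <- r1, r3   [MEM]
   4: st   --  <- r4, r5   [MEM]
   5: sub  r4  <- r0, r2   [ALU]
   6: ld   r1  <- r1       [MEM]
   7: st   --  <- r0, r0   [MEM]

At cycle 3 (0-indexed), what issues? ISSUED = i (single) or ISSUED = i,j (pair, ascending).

[0] i0&i1  or/sll  -- pair
[1] i2  and  -- RAW r1
[2] i3  st  -- no-port MEM/MEM
[3] i4&i5  st/sub  -- pair
[4] i6  ld  -- no-port MEM/MEM
[5] i7  st  -- tail

ISSUED = 4,5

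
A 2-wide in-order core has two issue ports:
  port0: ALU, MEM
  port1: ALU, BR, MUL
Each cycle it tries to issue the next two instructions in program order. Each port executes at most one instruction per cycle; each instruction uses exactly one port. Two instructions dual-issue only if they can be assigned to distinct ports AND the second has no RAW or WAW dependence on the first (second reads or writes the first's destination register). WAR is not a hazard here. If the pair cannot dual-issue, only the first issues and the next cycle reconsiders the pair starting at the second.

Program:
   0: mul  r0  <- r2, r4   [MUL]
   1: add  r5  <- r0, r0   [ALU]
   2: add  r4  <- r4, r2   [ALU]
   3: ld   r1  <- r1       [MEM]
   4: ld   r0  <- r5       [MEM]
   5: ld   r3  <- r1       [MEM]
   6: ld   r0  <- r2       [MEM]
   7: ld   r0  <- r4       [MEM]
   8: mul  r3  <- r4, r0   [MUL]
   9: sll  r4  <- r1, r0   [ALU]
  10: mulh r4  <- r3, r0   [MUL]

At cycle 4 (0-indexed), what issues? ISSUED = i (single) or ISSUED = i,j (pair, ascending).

  cy0 -> i0 (mul.MUL) RAW r0
  cy1 -> i1/i2 (add.ALU/add.ALU) pair
  cy2 -> i3 (ld.MEM) no-port MEM/MEM
  cy3 -> i4 (ld.MEM) no-port MEM/MEM
  cy4 -> i5 (ld.MEM) no-port MEM/MEM
  cy5 -> i6 (ld.MEM) no-port MEM/MEM
  cy6 -> i7 (ld.MEM) RAW r0
  cy7 -> i8/i9 (mul.MUL/sll.ALU) pair
  cy8 -> i10 (mulh.MUL) tail

ISSUED = 5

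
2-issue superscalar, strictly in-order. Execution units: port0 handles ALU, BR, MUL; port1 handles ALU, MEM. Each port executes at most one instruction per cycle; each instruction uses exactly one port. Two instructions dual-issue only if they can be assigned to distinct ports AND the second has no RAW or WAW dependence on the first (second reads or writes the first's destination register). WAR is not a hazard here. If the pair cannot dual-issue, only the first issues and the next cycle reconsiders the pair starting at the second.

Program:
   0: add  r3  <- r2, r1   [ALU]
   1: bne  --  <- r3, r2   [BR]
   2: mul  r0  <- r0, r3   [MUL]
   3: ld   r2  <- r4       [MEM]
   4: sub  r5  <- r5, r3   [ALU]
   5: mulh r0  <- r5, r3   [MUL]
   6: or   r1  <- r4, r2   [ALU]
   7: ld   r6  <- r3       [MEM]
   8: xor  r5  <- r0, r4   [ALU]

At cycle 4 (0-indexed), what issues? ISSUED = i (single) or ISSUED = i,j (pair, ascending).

ISSUED = 5,6

c0: i0 add  RAW r3
c1: i1 bne  no-port BR/MUL
c2: i2,i3 mul;ld  pair
c3: i4 sub  RAW r5
c4: i5,i6 mulh;or  pair
c5: i7,i8 ld;xor  pair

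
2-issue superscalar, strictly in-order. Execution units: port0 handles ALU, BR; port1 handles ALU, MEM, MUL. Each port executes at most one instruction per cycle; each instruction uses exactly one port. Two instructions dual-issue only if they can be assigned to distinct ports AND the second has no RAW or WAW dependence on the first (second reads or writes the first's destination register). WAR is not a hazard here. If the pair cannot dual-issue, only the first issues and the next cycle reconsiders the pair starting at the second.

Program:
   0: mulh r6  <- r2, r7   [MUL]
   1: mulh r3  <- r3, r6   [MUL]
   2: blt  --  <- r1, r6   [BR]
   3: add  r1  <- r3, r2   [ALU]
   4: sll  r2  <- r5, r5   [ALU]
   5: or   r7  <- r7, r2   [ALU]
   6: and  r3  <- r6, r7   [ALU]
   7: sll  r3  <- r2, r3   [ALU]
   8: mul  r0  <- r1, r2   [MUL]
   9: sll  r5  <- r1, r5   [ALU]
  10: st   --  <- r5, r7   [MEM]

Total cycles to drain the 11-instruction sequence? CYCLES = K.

c0: i0 mulh  no-port MUL/MUL
c1: i1,i2 mulh+blt  2-wide
c2: i3,i4 add+sll  2-wide
c3: i5 or  RAW r7
c4: i6 and  RAW+WAW r3
c5: i7,i8 sll+mul  2-wide
c6: i9 sll  RAW r5
c7: i10 st  tail

CYCLES = 8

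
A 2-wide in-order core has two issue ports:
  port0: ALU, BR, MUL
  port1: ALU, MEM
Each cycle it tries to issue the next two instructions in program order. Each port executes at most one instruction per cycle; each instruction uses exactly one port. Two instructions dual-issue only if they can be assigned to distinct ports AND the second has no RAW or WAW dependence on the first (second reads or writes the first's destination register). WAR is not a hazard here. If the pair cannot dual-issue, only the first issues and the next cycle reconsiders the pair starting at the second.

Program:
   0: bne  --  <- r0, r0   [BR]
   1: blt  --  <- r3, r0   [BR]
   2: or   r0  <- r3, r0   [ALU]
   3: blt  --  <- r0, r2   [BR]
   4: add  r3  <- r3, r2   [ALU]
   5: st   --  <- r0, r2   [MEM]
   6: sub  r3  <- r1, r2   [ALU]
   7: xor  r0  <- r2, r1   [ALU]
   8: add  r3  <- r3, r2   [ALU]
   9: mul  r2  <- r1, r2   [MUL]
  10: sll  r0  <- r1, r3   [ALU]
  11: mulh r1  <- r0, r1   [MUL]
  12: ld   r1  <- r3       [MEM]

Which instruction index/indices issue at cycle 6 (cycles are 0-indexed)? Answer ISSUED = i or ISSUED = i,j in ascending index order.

ISSUED = 11

#0 head=0: bne i0 no-port BR/BR
#1 head=1: blt+or i1,i2 pair
#2 head=3: blt+add i3,i4 pair
#3 head=5: st+sub i5,i6 pair
#4 head=7: xor+add i7,i8 pair
#5 head=9: mul+sll i9,i10 pair
#6 head=11: mulh i11 WAW r1
#7 head=12: ld i12 tail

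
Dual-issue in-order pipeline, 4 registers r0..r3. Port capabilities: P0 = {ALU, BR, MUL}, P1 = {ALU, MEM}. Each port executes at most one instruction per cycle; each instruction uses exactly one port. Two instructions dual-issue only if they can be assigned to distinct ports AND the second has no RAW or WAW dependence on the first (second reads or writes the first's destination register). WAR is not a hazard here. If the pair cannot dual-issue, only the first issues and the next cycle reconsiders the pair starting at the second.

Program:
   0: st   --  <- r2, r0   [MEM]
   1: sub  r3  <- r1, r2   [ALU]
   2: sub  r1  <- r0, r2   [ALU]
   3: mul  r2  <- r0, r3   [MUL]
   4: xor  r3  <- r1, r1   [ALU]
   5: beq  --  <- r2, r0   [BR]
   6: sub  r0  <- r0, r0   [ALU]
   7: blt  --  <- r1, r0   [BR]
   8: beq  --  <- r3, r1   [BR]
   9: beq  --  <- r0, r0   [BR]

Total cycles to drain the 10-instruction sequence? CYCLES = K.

c0: i0,i1 st.MEM;sub.ALU  pair
c1: i2,i3 sub.ALU;mul.MUL  pair
c2: i4,i5 xor.ALU;beq.BR  pair
c3: i6 sub.ALU  RAW r0
c4: i7 blt.BR  no-port BR/BR
c5: i8 beq.BR  no-port BR/BR
c6: i9 beq.BR  tail

CYCLES = 7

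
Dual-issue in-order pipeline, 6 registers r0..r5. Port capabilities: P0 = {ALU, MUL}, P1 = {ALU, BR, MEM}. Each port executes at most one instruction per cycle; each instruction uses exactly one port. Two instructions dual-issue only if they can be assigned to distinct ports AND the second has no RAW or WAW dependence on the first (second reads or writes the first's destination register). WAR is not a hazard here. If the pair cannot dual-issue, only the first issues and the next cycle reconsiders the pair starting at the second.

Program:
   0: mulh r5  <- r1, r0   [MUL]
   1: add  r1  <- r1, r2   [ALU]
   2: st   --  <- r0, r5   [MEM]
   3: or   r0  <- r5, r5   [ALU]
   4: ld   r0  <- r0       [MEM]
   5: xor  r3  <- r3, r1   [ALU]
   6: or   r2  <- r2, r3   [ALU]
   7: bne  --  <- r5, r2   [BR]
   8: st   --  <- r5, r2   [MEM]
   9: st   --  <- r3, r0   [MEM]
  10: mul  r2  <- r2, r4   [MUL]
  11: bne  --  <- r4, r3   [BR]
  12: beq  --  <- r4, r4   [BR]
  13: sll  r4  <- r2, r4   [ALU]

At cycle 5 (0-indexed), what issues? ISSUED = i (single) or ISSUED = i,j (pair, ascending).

[0] i0/i1  mulh.MUL add.ALU  -- 2-wide
[1] i2/i3  st.MEM or.ALU  -- 2-wide
[2] i4/i5  ld.MEM xor.ALU  -- 2-wide
[3] i6  or.ALU  -- RAW r2
[4] i7  bne.BR  -- no-port BR/MEM
[5] i8  st.MEM  -- no-port MEM/MEM
[6] i9/i10  st.MEM mul.MUL  -- 2-wide
[7] i11  bne.BR  -- no-port BR/BR
[8] i12/i13  beq.BR sll.ALU  -- 2-wide

ISSUED = 8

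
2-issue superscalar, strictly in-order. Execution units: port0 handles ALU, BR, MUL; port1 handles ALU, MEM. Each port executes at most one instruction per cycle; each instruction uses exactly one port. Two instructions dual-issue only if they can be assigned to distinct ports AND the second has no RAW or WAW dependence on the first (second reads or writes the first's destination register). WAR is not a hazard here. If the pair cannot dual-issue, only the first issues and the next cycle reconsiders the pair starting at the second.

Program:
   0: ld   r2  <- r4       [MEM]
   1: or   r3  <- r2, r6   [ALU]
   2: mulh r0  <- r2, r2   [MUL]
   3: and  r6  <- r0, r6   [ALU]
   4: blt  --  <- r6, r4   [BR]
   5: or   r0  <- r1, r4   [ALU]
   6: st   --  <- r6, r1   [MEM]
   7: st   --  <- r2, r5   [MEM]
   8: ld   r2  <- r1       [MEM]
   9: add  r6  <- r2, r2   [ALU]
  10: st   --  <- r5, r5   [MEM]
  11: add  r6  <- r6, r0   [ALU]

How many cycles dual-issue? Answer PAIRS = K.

c0: i0 ld  RAW r2
c1: i1+i2 or;mulh  pair
c2: i3 and  RAW r6
c3: i4+i5 blt;or  pair
c4: i6 st  no-port MEM/MEM
c5: i7 st  no-port MEM/MEM
c6: i8 ld  RAW r2
c7: i9+i10 add;st  pair
c8: i11 add  tail

PAIRS = 3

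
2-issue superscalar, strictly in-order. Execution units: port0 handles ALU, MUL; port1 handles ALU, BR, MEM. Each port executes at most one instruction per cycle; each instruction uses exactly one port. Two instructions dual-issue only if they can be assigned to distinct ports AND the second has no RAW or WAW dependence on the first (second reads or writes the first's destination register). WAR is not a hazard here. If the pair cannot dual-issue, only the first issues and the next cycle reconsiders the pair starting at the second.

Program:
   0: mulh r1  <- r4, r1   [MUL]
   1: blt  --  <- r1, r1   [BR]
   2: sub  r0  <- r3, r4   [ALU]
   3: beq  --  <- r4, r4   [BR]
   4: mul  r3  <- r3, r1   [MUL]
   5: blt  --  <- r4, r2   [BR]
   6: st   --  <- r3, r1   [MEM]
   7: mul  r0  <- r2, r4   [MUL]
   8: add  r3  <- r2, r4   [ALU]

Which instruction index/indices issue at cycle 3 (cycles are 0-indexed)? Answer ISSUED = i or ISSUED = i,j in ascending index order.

c0: i0 mulh.MUL  RAW r1
c1: i1/i2 blt.BR/sub.ALU  pair
c2: i3/i4 beq.BR/mul.MUL  pair
c3: i5 blt.BR  no-port BR/MEM
c4: i6/i7 st.MEM/mul.MUL  pair
c5: i8 add.ALU  tail

ISSUED = 5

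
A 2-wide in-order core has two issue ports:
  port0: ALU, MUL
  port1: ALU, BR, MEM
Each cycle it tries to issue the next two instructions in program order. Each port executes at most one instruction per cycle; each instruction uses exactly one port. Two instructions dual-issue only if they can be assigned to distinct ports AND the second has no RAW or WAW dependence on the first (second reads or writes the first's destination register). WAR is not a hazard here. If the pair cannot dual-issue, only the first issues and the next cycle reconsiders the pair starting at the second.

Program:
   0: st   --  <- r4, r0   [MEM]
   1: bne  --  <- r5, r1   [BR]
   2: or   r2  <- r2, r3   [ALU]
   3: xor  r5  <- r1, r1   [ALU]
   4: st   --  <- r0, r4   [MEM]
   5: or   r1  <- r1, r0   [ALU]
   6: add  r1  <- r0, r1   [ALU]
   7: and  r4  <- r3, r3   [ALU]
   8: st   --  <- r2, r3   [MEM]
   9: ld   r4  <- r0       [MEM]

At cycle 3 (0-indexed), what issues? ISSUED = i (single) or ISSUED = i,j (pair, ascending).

ISSUED = 5

t=0 i0:st ; no-port MEM/BR
t=1 i1+i2:bne;or ; dual
t=2 i3+i4:xor;st ; dual
t=3 i5:or ; RAW+WAW r1
t=4 i6+i7:add;and ; dual
t=5 i8:st ; no-port MEM/MEM
t=6 i9:ld ; tail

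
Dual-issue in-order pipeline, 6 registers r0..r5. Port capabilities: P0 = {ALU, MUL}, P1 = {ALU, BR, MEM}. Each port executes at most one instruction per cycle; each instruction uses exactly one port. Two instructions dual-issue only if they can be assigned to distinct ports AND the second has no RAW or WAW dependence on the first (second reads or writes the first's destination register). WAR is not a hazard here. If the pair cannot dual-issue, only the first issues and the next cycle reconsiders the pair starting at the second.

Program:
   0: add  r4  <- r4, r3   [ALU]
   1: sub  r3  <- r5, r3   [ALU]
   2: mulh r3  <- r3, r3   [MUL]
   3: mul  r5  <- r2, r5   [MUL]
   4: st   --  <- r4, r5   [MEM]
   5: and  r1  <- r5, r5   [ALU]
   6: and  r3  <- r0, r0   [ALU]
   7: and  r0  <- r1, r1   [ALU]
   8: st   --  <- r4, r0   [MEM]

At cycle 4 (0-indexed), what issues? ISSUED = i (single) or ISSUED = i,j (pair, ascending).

ISSUED = 6,7

  cy0 -> i0+i1 (add.ALU sub.ALU) 2-wide
  cy1 -> i2 (mulh.MUL) no-port MUL/MUL
  cy2 -> i3 (mul.MUL) RAW r5
  cy3 -> i4+i5 (st.MEM and.ALU) 2-wide
  cy4 -> i6+i7 (and.ALU and.ALU) 2-wide
  cy5 -> i8 (st.MEM) tail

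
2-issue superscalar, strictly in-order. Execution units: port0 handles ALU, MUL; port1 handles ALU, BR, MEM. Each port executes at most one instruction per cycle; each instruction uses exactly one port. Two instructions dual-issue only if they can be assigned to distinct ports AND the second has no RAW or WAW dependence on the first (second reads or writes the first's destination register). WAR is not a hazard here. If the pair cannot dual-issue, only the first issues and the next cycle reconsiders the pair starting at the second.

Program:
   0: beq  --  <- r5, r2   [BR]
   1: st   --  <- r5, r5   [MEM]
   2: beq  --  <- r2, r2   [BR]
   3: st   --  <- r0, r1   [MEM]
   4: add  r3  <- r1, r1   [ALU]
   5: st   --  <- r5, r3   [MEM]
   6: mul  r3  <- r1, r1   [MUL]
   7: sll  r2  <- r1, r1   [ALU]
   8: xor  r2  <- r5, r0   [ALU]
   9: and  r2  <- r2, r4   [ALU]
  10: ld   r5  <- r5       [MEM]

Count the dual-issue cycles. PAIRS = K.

PAIRS = 3

[0] i0  beq.BR  -- no-port BR/MEM
[1] i1  st.MEM  -- no-port MEM/BR
[2] i2  beq.BR  -- no-port BR/MEM
[3] i3/i4  st.MEM;add.ALU  -- dual
[4] i5/i6  st.MEM;mul.MUL  -- dual
[5] i7  sll.ALU  -- WAW r2
[6] i8  xor.ALU  -- RAW+WAW r2
[7] i9/i10  and.ALU;ld.MEM  -- dual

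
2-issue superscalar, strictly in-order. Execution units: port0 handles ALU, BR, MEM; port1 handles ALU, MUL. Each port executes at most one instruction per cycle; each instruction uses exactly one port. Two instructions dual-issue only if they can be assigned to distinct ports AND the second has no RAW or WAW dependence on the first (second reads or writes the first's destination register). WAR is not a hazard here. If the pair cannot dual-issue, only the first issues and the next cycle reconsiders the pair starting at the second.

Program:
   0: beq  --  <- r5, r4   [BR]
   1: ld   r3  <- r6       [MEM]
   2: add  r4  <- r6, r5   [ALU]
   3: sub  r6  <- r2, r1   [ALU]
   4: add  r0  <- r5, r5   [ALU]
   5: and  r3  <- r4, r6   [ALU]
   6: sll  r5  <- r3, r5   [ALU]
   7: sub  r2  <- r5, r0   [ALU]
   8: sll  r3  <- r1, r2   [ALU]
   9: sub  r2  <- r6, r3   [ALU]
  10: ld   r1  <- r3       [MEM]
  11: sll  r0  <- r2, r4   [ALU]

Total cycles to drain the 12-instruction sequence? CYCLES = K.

CYCLES = 9

#0 head=0: beq i0 no-port BR/MEM
#1 head=1: ld/add i1+i2 dual
#2 head=3: sub/add i3+i4 dual
#3 head=5: and i5 RAW r3
#4 head=6: sll i6 RAW r5
#5 head=7: sub i7 RAW r2
#6 head=8: sll i8 RAW r3
#7 head=9: sub/ld i9+i10 dual
#8 head=11: sll i11 tail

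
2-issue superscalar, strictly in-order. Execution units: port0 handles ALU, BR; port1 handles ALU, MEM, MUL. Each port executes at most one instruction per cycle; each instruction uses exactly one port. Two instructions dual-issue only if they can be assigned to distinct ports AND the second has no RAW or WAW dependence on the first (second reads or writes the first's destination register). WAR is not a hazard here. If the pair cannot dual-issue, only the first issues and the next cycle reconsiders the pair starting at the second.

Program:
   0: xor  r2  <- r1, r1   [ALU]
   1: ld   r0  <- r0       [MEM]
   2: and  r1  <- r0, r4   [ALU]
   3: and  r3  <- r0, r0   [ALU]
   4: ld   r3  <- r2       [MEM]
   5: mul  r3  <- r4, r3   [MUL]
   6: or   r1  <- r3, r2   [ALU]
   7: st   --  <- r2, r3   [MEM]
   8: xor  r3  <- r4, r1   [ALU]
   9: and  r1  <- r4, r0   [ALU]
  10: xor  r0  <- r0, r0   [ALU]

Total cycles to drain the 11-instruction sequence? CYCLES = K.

CYCLES = 7

#0 head=0: xor/ld i0,i1 2-wide
#1 head=2: and/and i2,i3 2-wide
#2 head=4: ld i4 no-port MEM/MUL
#3 head=5: mul i5 RAW r3
#4 head=6: or/st i6,i7 2-wide
#5 head=8: xor/and i8,i9 2-wide
#6 head=10: xor i10 tail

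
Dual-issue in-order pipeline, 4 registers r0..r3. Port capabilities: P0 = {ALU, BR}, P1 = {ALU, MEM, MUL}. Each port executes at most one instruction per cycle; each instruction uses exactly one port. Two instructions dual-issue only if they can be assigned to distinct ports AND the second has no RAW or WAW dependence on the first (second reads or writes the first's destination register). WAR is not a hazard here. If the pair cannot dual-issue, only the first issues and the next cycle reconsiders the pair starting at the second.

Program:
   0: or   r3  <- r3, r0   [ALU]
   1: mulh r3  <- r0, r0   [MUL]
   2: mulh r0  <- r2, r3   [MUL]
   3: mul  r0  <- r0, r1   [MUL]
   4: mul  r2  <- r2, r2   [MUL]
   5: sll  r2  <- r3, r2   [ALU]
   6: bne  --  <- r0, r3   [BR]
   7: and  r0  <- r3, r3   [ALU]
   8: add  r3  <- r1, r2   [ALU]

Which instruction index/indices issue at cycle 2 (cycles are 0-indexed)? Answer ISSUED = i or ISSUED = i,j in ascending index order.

ISSUED = 2

c0: i0 or  WAW r3
c1: i1 mulh  no-port MUL/MUL
c2: i2 mulh  no-port MUL/MUL
c3: i3 mul  no-port MUL/MUL
c4: i4 mul  RAW+WAW r2
c5: i5&i6 sll/bne  2-wide
c6: i7&i8 and/add  2-wide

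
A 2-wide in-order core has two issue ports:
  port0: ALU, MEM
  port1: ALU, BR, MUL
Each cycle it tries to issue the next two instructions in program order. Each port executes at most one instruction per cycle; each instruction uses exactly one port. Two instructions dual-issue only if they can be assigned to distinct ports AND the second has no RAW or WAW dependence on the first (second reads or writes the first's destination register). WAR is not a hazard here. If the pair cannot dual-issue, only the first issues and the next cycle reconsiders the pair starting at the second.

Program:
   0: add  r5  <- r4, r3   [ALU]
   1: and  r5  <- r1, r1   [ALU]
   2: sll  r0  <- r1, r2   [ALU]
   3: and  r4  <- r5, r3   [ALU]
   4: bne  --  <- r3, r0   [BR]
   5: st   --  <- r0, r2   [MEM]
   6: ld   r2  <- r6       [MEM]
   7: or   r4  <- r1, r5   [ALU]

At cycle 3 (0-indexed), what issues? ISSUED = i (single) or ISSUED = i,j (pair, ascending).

  cy0 -> i0 (add.ALU) WAW r5
  cy1 -> i1/i2 (and.ALU;sll.ALU) 2-wide
  cy2 -> i3/i4 (and.ALU;bne.BR) 2-wide
  cy3 -> i5 (st.MEM) no-port MEM/MEM
  cy4 -> i6/i7 (ld.MEM;or.ALU) 2-wide

ISSUED = 5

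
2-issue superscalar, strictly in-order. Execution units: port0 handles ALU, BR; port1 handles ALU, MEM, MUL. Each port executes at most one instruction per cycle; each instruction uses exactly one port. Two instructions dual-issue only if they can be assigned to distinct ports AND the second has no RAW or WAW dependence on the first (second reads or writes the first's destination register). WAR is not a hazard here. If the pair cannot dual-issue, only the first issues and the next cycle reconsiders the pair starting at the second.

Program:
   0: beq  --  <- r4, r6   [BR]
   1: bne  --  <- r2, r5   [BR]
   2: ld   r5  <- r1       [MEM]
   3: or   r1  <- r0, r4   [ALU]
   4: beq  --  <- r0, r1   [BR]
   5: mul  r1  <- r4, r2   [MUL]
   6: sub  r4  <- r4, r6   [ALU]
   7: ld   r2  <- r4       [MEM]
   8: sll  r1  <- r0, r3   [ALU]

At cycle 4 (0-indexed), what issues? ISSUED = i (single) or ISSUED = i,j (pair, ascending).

  cy0 -> i0 (beq.BR) no-port BR/BR
  cy1 -> i1&i2 (bne.BR+ld.MEM) dual
  cy2 -> i3 (or.ALU) RAW r1
  cy3 -> i4&i5 (beq.BR+mul.MUL) dual
  cy4 -> i6 (sub.ALU) RAW r4
  cy5 -> i7&i8 (ld.MEM+sll.ALU) dual

ISSUED = 6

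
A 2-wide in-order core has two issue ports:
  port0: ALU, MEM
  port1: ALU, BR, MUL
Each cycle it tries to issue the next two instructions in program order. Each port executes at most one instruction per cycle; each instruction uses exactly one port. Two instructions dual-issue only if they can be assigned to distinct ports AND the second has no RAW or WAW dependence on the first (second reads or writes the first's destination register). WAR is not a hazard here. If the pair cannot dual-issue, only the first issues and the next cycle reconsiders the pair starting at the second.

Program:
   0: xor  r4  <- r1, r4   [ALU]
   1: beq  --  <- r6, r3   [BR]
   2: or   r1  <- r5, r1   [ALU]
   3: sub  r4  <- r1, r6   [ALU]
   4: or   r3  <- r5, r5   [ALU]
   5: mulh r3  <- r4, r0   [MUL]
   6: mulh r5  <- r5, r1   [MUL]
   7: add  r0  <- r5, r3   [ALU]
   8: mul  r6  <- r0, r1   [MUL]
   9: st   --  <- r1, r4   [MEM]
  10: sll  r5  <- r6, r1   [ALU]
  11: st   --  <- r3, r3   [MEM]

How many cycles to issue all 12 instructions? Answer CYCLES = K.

CYCLES = 8

t=0 i0+i1:xor;beq ; pair
t=1 i2:or ; RAW r1
t=2 i3+i4:sub;or ; pair
t=3 i5:mulh ; no-port MUL/MUL
t=4 i6:mulh ; RAW r5
t=5 i7:add ; RAW r0
t=6 i8+i9:mul;st ; pair
t=7 i10+i11:sll;st ; pair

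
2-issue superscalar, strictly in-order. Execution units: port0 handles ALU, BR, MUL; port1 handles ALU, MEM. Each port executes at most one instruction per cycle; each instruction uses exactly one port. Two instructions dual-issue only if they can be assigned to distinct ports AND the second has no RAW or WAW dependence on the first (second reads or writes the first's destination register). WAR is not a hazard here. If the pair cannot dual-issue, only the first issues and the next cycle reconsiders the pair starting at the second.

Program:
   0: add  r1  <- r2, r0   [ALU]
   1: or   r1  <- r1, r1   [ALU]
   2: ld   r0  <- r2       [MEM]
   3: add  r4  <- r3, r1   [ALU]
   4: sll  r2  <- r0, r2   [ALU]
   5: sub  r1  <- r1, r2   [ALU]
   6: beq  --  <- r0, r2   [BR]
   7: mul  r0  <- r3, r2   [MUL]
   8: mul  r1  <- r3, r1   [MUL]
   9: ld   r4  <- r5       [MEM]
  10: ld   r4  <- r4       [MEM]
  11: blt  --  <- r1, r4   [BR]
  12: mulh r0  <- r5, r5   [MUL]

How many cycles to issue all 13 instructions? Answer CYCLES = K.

CYCLES = 9

  cy0 -> i0 (add.ALU) RAW+WAW r1
  cy1 -> i1+i2 (or.ALU/ld.MEM) dual
  cy2 -> i3+i4 (add.ALU/sll.ALU) dual
  cy3 -> i5+i6 (sub.ALU/beq.BR) dual
  cy4 -> i7 (mul.MUL) no-port MUL/MUL
  cy5 -> i8+i9 (mul.MUL/ld.MEM) dual
  cy6 -> i10 (ld.MEM) RAW r4
  cy7 -> i11 (blt.BR) no-port BR/MUL
  cy8 -> i12 (mulh.MUL) tail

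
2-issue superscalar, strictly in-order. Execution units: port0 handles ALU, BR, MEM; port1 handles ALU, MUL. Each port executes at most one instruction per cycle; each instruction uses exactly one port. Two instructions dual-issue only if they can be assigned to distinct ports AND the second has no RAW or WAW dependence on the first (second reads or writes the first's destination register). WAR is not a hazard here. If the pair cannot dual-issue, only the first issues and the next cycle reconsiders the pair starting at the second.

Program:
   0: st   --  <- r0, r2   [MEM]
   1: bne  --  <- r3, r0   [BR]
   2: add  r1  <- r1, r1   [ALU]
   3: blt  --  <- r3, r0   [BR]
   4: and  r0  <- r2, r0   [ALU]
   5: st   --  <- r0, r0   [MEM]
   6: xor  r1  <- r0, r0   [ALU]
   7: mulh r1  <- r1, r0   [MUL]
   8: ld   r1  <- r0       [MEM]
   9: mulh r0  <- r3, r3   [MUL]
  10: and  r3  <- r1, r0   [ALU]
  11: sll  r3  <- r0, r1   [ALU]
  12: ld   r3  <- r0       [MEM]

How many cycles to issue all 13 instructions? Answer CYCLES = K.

c0: i0 st.MEM  no-port MEM/BR
c1: i1&i2 bne.BR add.ALU  dual
c2: i3&i4 blt.BR and.ALU  dual
c3: i5&i6 st.MEM xor.ALU  dual
c4: i7 mulh.MUL  WAW r1
c5: i8&i9 ld.MEM mulh.MUL  dual
c6: i10 and.ALU  WAW r3
c7: i11 sll.ALU  WAW r3
c8: i12 ld.MEM  tail

CYCLES = 9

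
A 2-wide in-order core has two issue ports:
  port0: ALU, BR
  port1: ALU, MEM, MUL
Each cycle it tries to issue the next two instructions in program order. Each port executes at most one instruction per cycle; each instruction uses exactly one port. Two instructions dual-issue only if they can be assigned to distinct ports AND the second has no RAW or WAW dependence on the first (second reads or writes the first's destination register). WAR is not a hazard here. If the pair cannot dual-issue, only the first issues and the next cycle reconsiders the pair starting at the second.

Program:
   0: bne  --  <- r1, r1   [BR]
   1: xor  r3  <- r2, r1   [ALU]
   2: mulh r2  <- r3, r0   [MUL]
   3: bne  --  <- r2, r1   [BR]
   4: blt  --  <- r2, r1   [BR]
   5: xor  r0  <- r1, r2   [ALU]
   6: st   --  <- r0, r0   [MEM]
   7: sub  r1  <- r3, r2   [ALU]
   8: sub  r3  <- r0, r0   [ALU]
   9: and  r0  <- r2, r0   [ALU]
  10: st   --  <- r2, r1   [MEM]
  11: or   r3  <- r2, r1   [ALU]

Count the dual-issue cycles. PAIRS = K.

  cy0 -> i0,i1 (bne+xor) dual
  cy1 -> i2 (mulh) RAW r2
  cy2 -> i3 (bne) no-port BR/BR
  cy3 -> i4,i5 (blt+xor) dual
  cy4 -> i6,i7 (st+sub) dual
  cy5 -> i8,i9 (sub+and) dual
  cy6 -> i10,i11 (st+or) dual

PAIRS = 5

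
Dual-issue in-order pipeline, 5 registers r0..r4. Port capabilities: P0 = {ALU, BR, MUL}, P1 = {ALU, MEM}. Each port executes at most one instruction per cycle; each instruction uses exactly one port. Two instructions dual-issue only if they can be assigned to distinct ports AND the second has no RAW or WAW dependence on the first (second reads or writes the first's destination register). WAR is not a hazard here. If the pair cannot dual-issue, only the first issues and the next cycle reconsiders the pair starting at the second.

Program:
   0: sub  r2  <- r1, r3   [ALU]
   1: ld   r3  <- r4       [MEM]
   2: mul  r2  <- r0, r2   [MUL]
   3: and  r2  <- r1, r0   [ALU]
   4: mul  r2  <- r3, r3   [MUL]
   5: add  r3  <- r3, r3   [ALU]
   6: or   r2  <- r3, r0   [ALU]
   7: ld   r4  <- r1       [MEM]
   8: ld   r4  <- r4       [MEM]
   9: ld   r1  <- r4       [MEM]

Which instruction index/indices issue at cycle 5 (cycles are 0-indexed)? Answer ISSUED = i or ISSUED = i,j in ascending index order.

ISSUED = 8

t=0 i0+i1:sub.ALU/ld.MEM ; pair
t=1 i2:mul.MUL ; WAW r2
t=2 i3:and.ALU ; WAW r2
t=3 i4+i5:mul.MUL/add.ALU ; pair
t=4 i6+i7:or.ALU/ld.MEM ; pair
t=5 i8:ld.MEM ; no-port MEM/MEM
t=6 i9:ld.MEM ; tail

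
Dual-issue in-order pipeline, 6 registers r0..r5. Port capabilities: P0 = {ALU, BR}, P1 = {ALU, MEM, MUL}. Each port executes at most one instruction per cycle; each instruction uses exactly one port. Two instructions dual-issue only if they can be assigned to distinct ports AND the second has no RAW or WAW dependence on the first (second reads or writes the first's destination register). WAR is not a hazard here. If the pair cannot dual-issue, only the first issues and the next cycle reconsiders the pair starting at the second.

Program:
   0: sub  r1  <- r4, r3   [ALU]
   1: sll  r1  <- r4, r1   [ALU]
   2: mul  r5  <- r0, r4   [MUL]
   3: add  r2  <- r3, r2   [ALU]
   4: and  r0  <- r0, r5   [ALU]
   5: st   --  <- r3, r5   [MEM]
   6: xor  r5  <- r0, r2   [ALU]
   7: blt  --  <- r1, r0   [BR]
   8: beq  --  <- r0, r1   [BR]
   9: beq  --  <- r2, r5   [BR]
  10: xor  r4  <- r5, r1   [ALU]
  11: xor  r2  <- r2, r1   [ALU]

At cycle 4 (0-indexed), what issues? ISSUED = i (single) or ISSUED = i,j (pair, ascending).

ISSUED = 7

0. sub.ALU @i0  | RAW+WAW r1
1. sll.ALU/mul.MUL @i1&i2  | pair
2. add.ALU/and.ALU @i3&i4  | pair
3. st.MEM/xor.ALU @i5&i6  | pair
4. blt.BR @i7  | no-port BR/BR
5. beq.BR @i8  | no-port BR/BR
6. beq.BR/xor.ALU @i9&i10  | pair
7. xor.ALU @i11  | tail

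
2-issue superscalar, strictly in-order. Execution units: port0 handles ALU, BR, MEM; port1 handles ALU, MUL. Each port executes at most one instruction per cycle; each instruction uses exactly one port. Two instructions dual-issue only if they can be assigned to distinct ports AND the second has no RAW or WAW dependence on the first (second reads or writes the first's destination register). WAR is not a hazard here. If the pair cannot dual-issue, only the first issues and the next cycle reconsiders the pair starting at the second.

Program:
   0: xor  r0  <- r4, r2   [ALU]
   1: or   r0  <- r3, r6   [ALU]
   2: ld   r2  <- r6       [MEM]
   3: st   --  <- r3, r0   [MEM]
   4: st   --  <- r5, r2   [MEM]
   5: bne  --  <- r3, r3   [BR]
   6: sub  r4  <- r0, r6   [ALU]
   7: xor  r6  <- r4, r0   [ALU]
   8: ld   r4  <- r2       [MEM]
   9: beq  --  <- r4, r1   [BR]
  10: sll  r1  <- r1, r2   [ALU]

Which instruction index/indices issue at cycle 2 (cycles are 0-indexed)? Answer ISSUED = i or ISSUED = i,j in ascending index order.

  cy0 -> i0 (xor) WAW r0
  cy1 -> i1,i2 (or;ld) pair
  cy2 -> i3 (st) no-port MEM/MEM
  cy3 -> i4 (st) no-port MEM/BR
  cy4 -> i5,i6 (bne;sub) pair
  cy5 -> i7,i8 (xor;ld) pair
  cy6 -> i9,i10 (beq;sll) pair

ISSUED = 3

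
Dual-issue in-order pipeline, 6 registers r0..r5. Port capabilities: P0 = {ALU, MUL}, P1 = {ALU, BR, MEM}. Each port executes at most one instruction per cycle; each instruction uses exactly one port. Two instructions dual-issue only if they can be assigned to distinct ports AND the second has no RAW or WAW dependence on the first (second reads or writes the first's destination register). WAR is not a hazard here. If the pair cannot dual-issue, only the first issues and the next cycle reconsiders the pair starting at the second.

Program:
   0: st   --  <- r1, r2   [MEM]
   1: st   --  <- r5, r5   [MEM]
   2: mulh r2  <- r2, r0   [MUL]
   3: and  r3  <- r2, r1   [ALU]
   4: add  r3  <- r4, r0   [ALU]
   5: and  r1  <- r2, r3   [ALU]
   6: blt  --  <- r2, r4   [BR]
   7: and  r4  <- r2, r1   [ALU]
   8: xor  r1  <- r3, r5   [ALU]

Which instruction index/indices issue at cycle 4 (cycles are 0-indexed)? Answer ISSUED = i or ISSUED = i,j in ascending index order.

  cy0 -> i0 (st.MEM) no-port MEM/MEM
  cy1 -> i1&i2 (st.MEM+mulh.MUL) 2-wide
  cy2 -> i3 (and.ALU) WAW r3
  cy3 -> i4 (add.ALU) RAW r3
  cy4 -> i5&i6 (and.ALU+blt.BR) 2-wide
  cy5 -> i7&i8 (and.ALU+xor.ALU) 2-wide

ISSUED = 5,6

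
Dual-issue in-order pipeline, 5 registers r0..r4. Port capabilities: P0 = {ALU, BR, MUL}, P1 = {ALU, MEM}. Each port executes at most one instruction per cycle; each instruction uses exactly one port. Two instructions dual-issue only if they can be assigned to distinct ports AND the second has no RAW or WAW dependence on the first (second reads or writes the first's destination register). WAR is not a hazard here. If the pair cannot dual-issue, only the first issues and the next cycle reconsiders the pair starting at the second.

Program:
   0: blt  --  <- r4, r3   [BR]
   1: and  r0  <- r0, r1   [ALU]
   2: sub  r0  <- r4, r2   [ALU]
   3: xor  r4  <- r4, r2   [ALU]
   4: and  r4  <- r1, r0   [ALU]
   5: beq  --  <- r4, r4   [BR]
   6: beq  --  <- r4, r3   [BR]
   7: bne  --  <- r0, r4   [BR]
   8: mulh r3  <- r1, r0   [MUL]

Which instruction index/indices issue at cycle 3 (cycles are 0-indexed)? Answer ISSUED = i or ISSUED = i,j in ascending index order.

ISSUED = 5

#0 head=0: blt.BR;and.ALU i0+i1 2-wide
#1 head=2: sub.ALU;xor.ALU i2+i3 2-wide
#2 head=4: and.ALU i4 RAW r4
#3 head=5: beq.BR i5 no-port BR/BR
#4 head=6: beq.BR i6 no-port BR/BR
#5 head=7: bne.BR i7 no-port BR/MUL
#6 head=8: mulh.MUL i8 tail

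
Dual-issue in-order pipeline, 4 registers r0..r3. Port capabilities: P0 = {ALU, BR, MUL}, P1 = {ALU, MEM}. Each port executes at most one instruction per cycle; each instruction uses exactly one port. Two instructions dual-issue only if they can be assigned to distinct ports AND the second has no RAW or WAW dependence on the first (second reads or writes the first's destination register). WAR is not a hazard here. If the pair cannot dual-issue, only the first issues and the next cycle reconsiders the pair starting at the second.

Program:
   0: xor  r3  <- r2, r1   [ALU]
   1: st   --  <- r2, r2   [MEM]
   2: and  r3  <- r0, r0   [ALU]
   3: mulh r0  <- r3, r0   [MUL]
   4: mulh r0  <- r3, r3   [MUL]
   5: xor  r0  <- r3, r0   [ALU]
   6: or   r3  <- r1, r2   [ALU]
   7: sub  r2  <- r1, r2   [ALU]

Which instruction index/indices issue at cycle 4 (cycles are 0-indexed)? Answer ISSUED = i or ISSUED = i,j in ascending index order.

c0: i0/i1 xor.ALU/st.MEM  pair
c1: i2 and.ALU  RAW r3
c2: i3 mulh.MUL  no-port MUL/MUL
c3: i4 mulh.MUL  RAW+WAW r0
c4: i5/i6 xor.ALU/or.ALU  pair
c5: i7 sub.ALU  tail

ISSUED = 5,6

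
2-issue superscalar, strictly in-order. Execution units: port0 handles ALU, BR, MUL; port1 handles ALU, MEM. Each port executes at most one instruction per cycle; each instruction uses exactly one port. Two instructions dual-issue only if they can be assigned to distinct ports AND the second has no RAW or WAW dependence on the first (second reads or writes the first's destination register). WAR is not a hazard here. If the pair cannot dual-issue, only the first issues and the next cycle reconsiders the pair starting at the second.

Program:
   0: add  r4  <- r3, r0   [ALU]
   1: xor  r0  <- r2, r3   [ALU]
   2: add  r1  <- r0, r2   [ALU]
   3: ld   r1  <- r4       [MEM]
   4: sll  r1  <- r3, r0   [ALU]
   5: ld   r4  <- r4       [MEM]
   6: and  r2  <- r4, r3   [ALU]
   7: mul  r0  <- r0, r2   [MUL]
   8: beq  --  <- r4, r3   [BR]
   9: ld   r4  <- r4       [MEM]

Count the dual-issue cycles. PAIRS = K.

t=0 i0+i1:add.ALU xor.ALU ; 2-wide
t=1 i2:add.ALU ; WAW r1
t=2 i3:ld.MEM ; WAW r1
t=3 i4+i5:sll.ALU ld.MEM ; 2-wide
t=4 i6:and.ALU ; RAW r2
t=5 i7:mul.MUL ; no-port MUL/BR
t=6 i8+i9:beq.BR ld.MEM ; 2-wide

PAIRS = 3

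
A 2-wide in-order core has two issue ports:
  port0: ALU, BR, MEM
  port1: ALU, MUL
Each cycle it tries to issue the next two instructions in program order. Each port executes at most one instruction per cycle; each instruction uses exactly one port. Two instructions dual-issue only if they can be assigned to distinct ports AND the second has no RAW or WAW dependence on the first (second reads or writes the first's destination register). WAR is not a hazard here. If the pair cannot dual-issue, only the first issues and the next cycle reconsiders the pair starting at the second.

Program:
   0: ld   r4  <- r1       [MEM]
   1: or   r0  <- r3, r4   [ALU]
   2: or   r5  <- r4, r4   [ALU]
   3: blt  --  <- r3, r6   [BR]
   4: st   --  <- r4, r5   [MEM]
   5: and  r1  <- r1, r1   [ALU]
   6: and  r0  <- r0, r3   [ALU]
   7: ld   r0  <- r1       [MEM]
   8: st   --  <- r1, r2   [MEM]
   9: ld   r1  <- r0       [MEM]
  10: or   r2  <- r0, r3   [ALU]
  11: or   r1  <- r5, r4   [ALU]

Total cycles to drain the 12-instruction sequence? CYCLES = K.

c0: i0 ld.MEM  RAW r4
c1: i1+i2 or.ALU or.ALU  pair
c2: i3 blt.BR  no-port BR/MEM
c3: i4+i5 st.MEM and.ALU  pair
c4: i6 and.ALU  WAW r0
c5: i7 ld.MEM  no-port MEM/MEM
c6: i8 st.MEM  no-port MEM/MEM
c7: i9+i10 ld.MEM or.ALU  pair
c8: i11 or.ALU  tail

CYCLES = 9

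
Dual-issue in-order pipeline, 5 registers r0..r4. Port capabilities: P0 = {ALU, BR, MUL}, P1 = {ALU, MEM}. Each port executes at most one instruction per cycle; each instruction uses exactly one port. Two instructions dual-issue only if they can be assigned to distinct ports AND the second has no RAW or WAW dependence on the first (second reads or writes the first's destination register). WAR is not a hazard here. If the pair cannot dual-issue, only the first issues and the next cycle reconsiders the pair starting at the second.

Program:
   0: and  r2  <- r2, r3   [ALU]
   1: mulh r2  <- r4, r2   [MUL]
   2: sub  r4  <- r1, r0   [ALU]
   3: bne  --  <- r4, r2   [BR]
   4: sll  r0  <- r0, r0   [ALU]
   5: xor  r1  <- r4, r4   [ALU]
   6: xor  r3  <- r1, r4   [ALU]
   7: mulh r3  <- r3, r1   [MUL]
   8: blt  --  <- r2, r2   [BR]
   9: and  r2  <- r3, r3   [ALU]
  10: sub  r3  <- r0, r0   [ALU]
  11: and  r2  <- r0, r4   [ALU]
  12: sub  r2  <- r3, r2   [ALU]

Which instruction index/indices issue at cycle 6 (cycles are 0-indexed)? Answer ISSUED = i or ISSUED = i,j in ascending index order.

ISSUED = 8,9

0. and @i0  | RAW+WAW r2
1. mulh sub @i1&i2  | pair
2. bne sll @i3&i4  | pair
3. xor @i5  | RAW r1
4. xor @i6  | RAW+WAW r3
5. mulh @i7  | no-port MUL/BR
6. blt and @i8&i9  | pair
7. sub and @i10&i11  | pair
8. sub @i12  | tail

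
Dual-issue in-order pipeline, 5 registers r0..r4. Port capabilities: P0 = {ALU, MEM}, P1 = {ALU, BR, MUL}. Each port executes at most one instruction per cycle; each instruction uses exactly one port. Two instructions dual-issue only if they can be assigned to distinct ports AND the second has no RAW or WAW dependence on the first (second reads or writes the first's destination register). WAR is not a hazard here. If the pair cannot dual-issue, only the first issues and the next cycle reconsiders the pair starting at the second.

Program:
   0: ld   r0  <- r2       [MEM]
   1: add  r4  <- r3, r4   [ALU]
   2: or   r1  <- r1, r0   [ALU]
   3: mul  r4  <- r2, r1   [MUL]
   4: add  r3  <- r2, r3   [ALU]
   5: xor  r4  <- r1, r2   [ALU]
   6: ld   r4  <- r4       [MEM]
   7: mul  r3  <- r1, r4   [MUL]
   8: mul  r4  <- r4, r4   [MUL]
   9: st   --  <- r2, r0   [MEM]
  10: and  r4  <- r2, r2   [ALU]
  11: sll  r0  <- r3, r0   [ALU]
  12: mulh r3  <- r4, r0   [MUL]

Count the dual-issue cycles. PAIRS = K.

[0] i0+i1  ld/add  -- dual
[1] i2  or  -- RAW r1
[2] i3+i4  mul/add  -- dual
[3] i5  xor  -- RAW+WAW r4
[4] i6  ld  -- RAW r4
[5] i7  mul  -- no-port MUL/MUL
[6] i8+i9  mul/st  -- dual
[7] i10+i11  and/sll  -- dual
[8] i12  mulh  -- tail

PAIRS = 4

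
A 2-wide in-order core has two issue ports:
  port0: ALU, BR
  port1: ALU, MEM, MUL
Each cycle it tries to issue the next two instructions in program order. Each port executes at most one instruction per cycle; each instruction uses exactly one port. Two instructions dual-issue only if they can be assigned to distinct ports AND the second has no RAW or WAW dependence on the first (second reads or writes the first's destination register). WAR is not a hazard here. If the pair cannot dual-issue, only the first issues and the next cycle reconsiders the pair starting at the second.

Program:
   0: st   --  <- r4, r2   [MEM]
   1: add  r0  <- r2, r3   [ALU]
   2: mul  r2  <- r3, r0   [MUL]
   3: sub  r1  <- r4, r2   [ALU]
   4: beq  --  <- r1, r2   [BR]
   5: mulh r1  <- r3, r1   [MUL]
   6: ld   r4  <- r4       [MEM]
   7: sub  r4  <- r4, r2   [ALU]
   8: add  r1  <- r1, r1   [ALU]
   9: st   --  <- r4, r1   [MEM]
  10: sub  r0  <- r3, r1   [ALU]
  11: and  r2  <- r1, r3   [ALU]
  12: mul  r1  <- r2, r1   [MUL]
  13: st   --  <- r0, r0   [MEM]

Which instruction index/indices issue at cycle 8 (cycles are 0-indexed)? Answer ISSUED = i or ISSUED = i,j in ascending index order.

ISSUED = 12

t=0 i0&i1:st.MEM;add.ALU ; dual
t=1 i2:mul.MUL ; RAW r2
t=2 i3:sub.ALU ; RAW r1
t=3 i4&i5:beq.BR;mulh.MUL ; dual
t=4 i6:ld.MEM ; RAW+WAW r4
t=5 i7&i8:sub.ALU;add.ALU ; dual
t=6 i9&i10:st.MEM;sub.ALU ; dual
t=7 i11:and.ALU ; RAW r2
t=8 i12:mul.MUL ; no-port MUL/MEM
t=9 i13:st.MEM ; tail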